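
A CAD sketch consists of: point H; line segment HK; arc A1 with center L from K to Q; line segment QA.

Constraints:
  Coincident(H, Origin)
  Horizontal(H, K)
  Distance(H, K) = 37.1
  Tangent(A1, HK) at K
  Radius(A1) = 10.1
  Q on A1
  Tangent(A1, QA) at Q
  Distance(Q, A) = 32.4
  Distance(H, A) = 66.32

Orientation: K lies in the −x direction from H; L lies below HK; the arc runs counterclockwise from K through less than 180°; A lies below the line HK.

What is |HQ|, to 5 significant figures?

47.775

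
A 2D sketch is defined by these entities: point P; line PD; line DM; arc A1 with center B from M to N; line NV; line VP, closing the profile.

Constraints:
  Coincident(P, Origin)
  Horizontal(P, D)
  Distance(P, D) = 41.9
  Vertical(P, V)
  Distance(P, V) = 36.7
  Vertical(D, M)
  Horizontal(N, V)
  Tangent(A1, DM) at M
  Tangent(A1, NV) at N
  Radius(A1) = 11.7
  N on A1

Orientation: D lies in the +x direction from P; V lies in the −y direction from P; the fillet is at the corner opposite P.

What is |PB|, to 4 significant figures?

39.21

P is at the origin; P and D share the same y with |PD| = 41.9 and D on the +x side, so D = (41.90, 0.000). PV is vertical with |PV| = 36.7 and V on the −y side, so V = (0.000, -36.70). The virtual corner opposite P is at (41.90, -36.70). Since A1 is tangent to DM there, BM ⟂ DM and A1 meets NV tangentially, so BN is at right angles to NV, with radius 11.7, so the center B sits 11.7 in from both sides at B = (30.20, -25.00). Then |PB| = |B − P| = 39.21.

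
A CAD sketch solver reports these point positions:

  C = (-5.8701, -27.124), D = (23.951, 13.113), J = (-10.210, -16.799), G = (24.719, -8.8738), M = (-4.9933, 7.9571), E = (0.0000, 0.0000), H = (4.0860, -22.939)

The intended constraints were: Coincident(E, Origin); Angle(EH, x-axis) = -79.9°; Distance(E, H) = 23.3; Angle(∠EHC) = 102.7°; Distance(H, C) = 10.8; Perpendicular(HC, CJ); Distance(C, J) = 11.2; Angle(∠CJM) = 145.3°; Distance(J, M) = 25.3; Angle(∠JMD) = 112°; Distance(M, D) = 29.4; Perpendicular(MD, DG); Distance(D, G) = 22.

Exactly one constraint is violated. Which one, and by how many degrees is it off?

Perpendicular(MD, DG) — off by 8.10°.

E = (0.00, 0.00) ✓; EH at -79.90° ✓; |EH| = 23.30 ✓; ∠EHC = 102.7° ✓; |HC| = 10.80 ✓; ∠(HC, CJ) = 90.00° ✓; |CJ| = 11.20 ✓; ∠CJM = 145.3° ✓; |JM| = 25.30 ✓; ∠JMD = 112.0° ✓; |MD| = 29.40 ✓; ∠(MD, DG) = 98.10° ✗; |DG| = 22.00 ✓.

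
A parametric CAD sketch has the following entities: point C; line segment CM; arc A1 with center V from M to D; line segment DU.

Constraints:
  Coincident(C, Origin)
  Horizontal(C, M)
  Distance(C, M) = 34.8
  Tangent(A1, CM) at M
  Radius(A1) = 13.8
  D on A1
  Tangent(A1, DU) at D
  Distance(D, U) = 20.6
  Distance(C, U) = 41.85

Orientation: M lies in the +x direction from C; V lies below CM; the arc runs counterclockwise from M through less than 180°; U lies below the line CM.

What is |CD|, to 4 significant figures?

25.69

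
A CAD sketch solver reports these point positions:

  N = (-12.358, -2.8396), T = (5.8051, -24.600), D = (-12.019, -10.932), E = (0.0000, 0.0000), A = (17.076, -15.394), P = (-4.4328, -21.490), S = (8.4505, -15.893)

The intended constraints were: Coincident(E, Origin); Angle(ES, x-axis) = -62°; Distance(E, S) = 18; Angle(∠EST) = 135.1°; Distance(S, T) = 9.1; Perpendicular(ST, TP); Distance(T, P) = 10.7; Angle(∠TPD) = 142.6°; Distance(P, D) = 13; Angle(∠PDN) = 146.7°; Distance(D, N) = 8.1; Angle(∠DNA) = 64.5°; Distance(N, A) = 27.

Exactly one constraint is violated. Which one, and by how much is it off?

Distance(N, A) = 27 — off by 5.00.

E = (0.00, 0.00) ✓; ES at -62.00° ✓; |ES| = 18.00 ✓; ∠EST = 135.1° ✓; |ST| = 9.100 ✓; ∠(ST, TP) = 90.00° ✓; |TP| = 10.70 ✓; ∠TPD = 142.6° ✓; |PD| = 13.00 ✓; ∠PDN = 146.7° ✓; |DN| = 8.099 ✓; ∠DNA = 64.50° ✓; |NA| = 32.00 ✗.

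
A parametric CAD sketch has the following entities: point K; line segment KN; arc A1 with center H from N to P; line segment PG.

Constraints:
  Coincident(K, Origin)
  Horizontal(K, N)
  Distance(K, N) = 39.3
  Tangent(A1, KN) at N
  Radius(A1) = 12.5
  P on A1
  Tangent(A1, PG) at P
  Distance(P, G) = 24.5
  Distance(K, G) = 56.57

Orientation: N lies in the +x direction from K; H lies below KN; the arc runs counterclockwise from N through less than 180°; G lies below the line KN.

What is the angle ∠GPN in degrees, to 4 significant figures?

120.7°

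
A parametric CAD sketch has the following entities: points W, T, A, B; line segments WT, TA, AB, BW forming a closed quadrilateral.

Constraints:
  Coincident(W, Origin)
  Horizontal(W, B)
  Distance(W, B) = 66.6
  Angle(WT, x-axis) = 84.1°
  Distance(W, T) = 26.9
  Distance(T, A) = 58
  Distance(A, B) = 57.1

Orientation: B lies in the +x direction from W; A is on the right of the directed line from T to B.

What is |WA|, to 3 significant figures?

34.2

W is at the origin; WB is horizontal with |WB| = 66.6 and B in +x, so B = (66.6, 0). WT runs at 84.1° with |WT| = 26.9, so T = (2.77, 26.8). A is determined by |TA| = 58.0 and |AB| = 57.1 together: it lies at the intersection of circle(T, 58.0) and circle(B, 57.1). With |TB| = 69.2, the foot of the radical line on TB is 35.4 from T and the perpendicular offset is √(58.0² − 35.4²) = 46.0. Taking the right-of-TB solution: A = (17.6, -29.3).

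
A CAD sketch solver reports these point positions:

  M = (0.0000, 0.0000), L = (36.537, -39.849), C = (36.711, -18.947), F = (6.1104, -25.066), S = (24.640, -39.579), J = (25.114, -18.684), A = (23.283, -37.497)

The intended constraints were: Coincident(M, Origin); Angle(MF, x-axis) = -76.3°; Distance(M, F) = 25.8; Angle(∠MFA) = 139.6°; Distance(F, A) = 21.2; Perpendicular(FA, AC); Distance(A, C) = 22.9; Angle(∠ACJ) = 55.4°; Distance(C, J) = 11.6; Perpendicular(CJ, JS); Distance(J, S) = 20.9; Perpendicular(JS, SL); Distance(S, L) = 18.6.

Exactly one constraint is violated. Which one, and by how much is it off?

Distance(S, L) = 18.6 — off by 6.70.

M = (0.00, 0.00) ✓; MF at -76.30° ✓; |MF| = 25.80 ✓; ∠MFA = 139.6° ✓; |FA| = 21.20 ✓; ∠(FA, AC) = 90.00° ✓; |AC| = 22.90 ✓; ∠ACJ = 55.40° ✓; |CJ| = 11.60 ✓; ∠(CJ, JS) = 90.00° ✓; |JS| = 20.90 ✓; ∠(JS, SL) = 90.00° ✓; |SL| = 11.90 ✗.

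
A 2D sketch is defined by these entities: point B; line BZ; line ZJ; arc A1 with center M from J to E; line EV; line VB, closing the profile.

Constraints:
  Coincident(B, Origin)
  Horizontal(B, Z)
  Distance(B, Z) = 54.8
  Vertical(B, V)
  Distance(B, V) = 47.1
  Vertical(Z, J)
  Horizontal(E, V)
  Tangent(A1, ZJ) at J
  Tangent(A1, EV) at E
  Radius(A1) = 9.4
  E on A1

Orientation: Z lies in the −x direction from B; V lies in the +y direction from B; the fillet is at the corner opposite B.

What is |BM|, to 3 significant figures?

59.0

B is at the origin; BZ is horizontal with |BZ| = 54.8 and Z on the −x side, so Z = (-54.8, 0.00). BV is vertical with |BV| = 47.1 and V on the +y side, so V = (0.00, 47.1). The virtual corner opposite B is at (-54.8, 47.1). Since A1 is tangent to ZJ there, MJ ⟂ ZJ and tangency of A1 to EV means the radius ME is perpendicular to EV, with radius 9.4, so the center M sits 9.4 in from both sides at M = (-45.4, 37.7). Then |BM| = |M − B| = 59.0.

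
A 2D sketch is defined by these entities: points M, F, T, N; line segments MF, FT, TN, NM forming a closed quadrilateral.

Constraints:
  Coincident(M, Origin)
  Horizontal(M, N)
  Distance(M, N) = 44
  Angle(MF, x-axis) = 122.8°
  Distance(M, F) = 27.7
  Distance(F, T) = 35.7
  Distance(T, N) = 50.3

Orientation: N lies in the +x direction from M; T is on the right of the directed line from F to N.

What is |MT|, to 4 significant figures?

12.12

Checks: |FT| = 35.70 ✓; |TN| = 50.30 ✓.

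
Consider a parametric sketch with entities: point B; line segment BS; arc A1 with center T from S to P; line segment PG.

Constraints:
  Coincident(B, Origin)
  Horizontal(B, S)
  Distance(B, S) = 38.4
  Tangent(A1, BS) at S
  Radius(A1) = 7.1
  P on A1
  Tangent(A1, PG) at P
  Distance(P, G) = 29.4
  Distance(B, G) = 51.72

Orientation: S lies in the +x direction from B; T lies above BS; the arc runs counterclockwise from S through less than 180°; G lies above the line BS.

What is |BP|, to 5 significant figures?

46.094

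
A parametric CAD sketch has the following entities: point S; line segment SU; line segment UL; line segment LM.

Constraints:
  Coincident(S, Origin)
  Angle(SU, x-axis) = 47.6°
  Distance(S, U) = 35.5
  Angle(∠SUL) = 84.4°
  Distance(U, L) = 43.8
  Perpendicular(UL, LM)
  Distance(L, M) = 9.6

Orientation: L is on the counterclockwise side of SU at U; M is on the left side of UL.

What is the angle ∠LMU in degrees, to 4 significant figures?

77.64°

∠SUL = 84.4°, so UL runs at 47.6° + (180° − 84.4°) = 143.2° from the x-axis; with |UL| = 43.8, L = U + 43.8·(cos 143.2°, sin 143.2°) = (-11.13, 52.45). The perpendicularity gives LM at right angles to UL; with |LM| = 9.6 on the left of UL, M = L + 9.6·(-0.5990, -0.8007) = (-16.88, 44.77). Then cos ∠LMU = ML·MU / (|ML||MU|), giving 77.64°.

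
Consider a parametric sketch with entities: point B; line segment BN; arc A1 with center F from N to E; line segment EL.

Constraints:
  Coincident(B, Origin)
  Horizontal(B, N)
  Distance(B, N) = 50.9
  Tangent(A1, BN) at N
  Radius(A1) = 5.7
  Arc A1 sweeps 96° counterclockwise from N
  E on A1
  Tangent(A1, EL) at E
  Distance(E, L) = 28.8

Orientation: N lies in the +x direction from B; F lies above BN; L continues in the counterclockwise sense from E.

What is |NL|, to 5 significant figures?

35.039

B is at the origin; BN is horizontal with |BN| = 50.9 and N on the +x side, so N = (50.900, 0.0000). Tangency of A1 to BN means the radius FN is perpendicular to BN, so F = N + (0, 5.7) = (50.900, 5.7000). On A1, N sits at bearing -90° from F; a 96° counterclockwise sweep puts E at bearing 6°, so E = F + 5.7·(cos 6°, sin 6°) = (56.569, 6.2958). Since A1 is tangent to EL there, FE ⟂ EL, so EL runs along (−sin 6°, cos 6°); with |EL| = 28.8, L = (53.558, 34.938). Then |NL| = |L − N| = 35.039.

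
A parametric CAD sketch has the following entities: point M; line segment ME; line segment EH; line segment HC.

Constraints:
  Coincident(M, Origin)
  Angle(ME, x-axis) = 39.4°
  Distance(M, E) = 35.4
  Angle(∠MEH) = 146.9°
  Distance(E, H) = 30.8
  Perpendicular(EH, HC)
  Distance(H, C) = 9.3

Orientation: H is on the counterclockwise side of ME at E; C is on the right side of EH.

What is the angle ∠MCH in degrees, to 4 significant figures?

64.66°

M is at the origin; ME runs at 39.4° with length 35.4, so E = 35.4·(cos 39.4°, sin 39.4°) = (27.35, 22.47). ∠MEH = 146.9°, so EH runs at 39.4° + (180° − 146.9°) = 72.50° from the x-axis; with |EH| = 30.8, H = E + 30.8·(cos 72.50°, sin 72.50°) = (36.62, 51.84). EH is perpendicular to HC; with |HC| = 9.3 on the right of EH, C = H + 9.3·(0.9537, -0.3007) = (45.49, 49.05). Then cos ∠MCH = CM·CH / (|CM||CH|), giving 64.66°.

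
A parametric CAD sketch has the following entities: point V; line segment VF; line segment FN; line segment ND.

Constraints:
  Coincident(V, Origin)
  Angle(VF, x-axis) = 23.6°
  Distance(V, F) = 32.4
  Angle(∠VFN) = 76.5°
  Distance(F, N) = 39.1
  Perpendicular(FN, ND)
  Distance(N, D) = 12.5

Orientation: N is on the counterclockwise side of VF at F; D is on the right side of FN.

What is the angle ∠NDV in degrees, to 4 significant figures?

35.63°

∠VFN = 76.5°, so FN runs at 23.6° + (180° − 76.5°) = 127.1° from the x-axis; with |FN| = 39.1, N = F + 39.1·(cos 127.1°, sin 127.1°) = (6.105, 44.16). FN is perpendicular to ND; with |ND| = 12.5 on the right of FN, D = N + 12.5·(0.7976, 0.6032) = (16.07, 51.70). Then cos ∠NDV = DN·DV / (|DN||DV|), giving 35.63°.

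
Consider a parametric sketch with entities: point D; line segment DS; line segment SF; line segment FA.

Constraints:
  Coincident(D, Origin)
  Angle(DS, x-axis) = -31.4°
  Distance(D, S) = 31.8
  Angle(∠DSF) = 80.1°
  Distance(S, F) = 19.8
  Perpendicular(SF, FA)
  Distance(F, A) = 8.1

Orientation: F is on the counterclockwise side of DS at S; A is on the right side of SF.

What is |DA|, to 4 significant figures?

41.95

∠DSF = 80.1°, so SF runs at -31.4° + (180° − 80.1°) = 68.50° from the x-axis; with |SF| = 19.8, F = S + 19.8·(cos 68.50°, sin 68.50°) = (34.40, 1.854). SF is perpendicular to FA; with |FA| = 8.1 on the right of SF, A = F + 8.1·(0.9304, -0.3665) = (41.94, -1.114). Then |DA| = |A − D| = 41.95.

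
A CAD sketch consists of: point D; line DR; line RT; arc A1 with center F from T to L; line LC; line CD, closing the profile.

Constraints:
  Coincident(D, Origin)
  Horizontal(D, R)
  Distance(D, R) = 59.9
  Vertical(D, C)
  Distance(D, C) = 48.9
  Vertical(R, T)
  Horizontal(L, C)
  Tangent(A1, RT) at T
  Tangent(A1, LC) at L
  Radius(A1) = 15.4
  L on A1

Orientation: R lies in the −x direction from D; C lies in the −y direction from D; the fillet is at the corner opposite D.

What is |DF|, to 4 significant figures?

55.70

D and C share the same x with |DC| = 48.9 and C on the −y side, so C = (0.000, -48.90). The virtual corner opposite D is at (-59.90, -48.90). A1 meets RT tangentially, so FT is at right angles to RT and the tangent condition forces FL to be normal to LC, with radius 15.4, so the center F sits 15.4 in from both sides at F = (-44.50, -33.50). Then |DF| = |F − D| = 55.70.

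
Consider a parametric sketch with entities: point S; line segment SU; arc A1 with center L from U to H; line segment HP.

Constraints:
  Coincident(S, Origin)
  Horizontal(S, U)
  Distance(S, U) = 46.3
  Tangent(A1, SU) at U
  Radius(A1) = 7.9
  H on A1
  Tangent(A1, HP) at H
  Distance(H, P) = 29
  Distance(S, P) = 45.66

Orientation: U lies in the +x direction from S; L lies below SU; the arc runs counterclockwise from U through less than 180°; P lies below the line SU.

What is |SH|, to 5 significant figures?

39.122

S is at the origin; S and U share the same y with |SU| = 46.3 and U on the +x side, so U = (46.300, 0.0000). The tangent condition forces LU to be normal to SU, so L = U + (0, -7.9) = (46.300, -7.9000). Since LH ⟂ HP (tangency), |LP| = √(7.9² + 29.0²) = 30.057 regardless of where H sits on A1. So P lies on both circle(S, 45.66) and circle(L, 30.057); the below-SU intersection is P = (30.837, -33.674). H is the foot of the tangent from P: H = (38.696, -5.7591).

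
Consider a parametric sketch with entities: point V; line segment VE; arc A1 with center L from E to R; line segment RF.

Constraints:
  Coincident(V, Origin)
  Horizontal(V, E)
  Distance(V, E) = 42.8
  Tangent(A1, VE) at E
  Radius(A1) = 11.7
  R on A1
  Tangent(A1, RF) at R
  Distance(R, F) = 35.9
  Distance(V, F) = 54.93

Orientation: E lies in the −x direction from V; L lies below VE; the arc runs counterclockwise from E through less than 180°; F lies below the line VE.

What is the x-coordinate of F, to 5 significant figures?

-28.807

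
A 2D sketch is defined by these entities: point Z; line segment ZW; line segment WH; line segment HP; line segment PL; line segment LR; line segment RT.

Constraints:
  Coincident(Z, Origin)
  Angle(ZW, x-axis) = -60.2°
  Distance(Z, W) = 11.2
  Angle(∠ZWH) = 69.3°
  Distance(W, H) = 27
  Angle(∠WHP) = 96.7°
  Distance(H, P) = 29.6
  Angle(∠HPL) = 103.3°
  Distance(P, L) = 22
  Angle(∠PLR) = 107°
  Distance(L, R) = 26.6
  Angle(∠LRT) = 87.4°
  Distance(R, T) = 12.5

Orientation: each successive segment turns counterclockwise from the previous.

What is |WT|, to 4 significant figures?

9.536

Z is at the origin; ZW runs at -60.2° with length 11.2, so W = (5.566, -9.719). ∠ZWH = 69.3° gives WH at 50.50° from the x-axis; with |WH| = 27.0, H = (22.74, 11.11). ∠WHP = 96.7° gives HP at 133.8° from the x-axis; with |HP| = 29.6, P = (2.253, 32.48). ∠HPL = 103.3° gives PL at -149.5° from the x-axis; with |PL| = 22.0, L = (-16.70, 21.31). ∠PLR = 107.0° gives LR at -76.50° from the x-axis; with |LR| = 26.6, R = (-10.49, -4.552). ∠LRT = 87.4° gives RT at 16.10° from the x-axis; with |RT| = 12.5, T = (1.516, -1.085). Then |WT| = |T − W| = 9.536.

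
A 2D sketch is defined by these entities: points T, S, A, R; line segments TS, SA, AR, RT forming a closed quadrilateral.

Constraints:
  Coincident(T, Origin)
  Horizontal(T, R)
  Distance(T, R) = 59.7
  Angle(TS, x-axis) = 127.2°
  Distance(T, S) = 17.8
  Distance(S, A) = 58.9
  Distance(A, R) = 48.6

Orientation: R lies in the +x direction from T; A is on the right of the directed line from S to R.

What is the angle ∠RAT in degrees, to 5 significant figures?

82.994°

T is at the origin; T and R share the same y with |TR| = 59.7 and R in +x, so R = (59.7, 0). TS runs at 127.2° with |TS| = 17.8, so S = (-10.762, 14.178). A is determined by |SA| = 58.9 and |AR| = 48.6 together: it lies at the intersection of circle(S, 58.9) and circle(R, 48.6). With |SR| = 71.874, the foot of the radical line on SR is 43.640 from S and the perpendicular offset is √(58.9² − 43.640²) = 39.557. Taking the right-of-SR solution: A = (24.217, -33.210).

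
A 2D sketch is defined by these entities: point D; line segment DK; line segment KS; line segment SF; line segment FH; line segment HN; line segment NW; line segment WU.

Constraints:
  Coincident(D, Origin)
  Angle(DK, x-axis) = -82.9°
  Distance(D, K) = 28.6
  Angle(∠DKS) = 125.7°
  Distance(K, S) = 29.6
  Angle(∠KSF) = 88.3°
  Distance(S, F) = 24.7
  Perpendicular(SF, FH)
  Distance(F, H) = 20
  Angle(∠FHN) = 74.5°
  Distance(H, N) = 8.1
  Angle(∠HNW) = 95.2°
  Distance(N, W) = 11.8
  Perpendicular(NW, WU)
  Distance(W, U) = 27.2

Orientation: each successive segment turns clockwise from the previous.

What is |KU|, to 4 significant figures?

48.55

D is at the origin; DK runs at -82.9° with length 28.6, so K = (3.535, -28.38). ∠DKS = 125.7° gives KS at -137.2° from the x-axis; with |KS| = 29.6, S = (-18.18, -48.49). ∠KSF = 88.3° gives SF at 131.1° from the x-axis; with |SF| = 24.7, F = (-34.42, -29.88). The perpendicularity gives FH at right angles to SF, so FH runs at 41.10°; with |FH| = 20.0, H = (-19.35, -16.73). ∠FHN = 74.5° gives HN at -64.40° from the x-axis; with |HN| = 8.1, N = (-15.85, -24.04). ∠HNW = 95.2° gives NW at -149.2° from the x-axis; with |NW| = 11.8, W = (-25.99, -30.08). NW is perpendicular to WU, so WU runs at 120.8°; with |WU| = 27.2, U = (-39.91, -6.715). Then |KU| = |U − K| = 48.55.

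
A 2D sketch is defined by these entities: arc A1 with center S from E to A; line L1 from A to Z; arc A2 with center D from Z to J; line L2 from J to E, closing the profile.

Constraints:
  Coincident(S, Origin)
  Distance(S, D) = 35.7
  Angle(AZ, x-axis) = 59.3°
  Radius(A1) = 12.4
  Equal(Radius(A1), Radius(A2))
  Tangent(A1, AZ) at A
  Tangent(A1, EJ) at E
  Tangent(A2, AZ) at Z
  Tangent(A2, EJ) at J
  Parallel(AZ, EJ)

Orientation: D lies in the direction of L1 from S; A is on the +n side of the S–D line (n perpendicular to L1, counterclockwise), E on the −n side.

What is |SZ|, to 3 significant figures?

37.8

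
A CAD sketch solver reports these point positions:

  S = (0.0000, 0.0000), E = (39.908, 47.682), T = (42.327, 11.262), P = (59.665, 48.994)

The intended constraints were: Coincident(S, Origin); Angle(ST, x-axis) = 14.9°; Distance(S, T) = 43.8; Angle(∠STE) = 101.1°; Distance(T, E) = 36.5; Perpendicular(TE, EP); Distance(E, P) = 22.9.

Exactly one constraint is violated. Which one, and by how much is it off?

Distance(E, P) = 22.9 — off by 3.10.

S = (0.00, 0.00) ✓; ST at 14.90° ✓; |ST| = 43.80 ✓; ∠STE = 101.1° ✓; |TE| = 36.50 ✓; ∠(TE, EP) = 90.00° ✓; |EP| = 19.80 ✗.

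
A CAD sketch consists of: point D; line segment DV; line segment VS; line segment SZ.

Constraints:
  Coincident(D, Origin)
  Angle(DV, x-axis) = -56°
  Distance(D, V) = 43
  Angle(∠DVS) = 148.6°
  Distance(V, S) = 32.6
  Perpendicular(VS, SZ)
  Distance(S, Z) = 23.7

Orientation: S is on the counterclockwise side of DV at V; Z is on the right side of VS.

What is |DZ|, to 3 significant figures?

83.2

D is at the origin; DV runs at -56.0° with length 43.0, so V = 43.0·(cos -56.0°, sin -56.0°) = (24.0, -35.6). ∠DVS = 148.6°, so VS runs at -56.0° + (180° − 148.6°) = -24.6° from the x-axis; with |VS| = 32.6, S = V + 32.6·(cos -24.6°, sin -24.6°) = (53.7, -49.2). VS is perpendicular to SZ; with |SZ| = 23.7 on the right of VS, Z = S + 23.7·(-0.416, -0.909) = (43.8, -70.8). Then |DZ| = |Z − D| = 83.2.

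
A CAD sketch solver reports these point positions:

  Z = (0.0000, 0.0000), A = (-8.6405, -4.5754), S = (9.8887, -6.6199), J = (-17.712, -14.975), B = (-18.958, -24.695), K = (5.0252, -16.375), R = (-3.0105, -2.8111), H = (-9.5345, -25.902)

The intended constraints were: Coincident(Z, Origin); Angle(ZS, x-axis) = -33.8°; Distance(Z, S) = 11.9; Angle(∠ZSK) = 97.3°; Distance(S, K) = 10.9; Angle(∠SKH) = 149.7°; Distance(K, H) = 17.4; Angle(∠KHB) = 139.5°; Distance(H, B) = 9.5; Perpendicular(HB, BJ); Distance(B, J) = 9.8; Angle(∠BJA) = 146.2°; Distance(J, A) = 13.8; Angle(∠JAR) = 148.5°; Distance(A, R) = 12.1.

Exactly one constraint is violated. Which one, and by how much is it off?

Distance(A, R) = 12.1 — off by 6.20.

Z = (0.00, 0.00) ✓; ZS at -33.80° ✓; |ZS| = 11.90 ✓; ∠ZSK = 97.30° ✓; |SK| = 10.90 ✓; ∠SKH = 149.7° ✓; |KH| = 17.40 ✓; ∠KHB = 139.5° ✓; |HB| = 9.500 ✓; ∠(HB, BJ) = 90.01° ✓; |BJ| = 9.800 ✓; ∠BJA = 146.2° ✓; |JA| = 13.80 ✓; ∠JAR = 148.5° ✓; |AR| = 5.900 ✗.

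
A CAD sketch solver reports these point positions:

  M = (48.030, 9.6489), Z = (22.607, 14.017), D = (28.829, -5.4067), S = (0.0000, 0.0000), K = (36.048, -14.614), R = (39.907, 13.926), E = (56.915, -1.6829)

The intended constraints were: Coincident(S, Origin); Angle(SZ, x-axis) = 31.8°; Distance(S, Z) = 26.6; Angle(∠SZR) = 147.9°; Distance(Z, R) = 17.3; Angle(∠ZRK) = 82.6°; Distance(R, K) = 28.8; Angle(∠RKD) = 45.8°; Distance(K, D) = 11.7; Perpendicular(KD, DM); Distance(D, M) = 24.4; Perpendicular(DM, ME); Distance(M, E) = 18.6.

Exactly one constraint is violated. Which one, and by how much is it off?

Distance(M, E) = 18.6 — off by 4.20.

S = (0.00, 0.00) ✓; SZ at 31.80° ✓; |SZ| = 26.60 ✓; ∠SZR = 147.9° ✓; |ZR| = 17.30 ✓; ∠ZRK = 82.60° ✓; |RK| = 28.80 ✓; ∠RKD = 45.80° ✓; |KD| = 11.70 ✓; ∠(KD, DM) = 90.00° ✓; |DM| = 24.40 ✓; ∠(DM, ME) = 90.00° ✓; |ME| = 14.40 ✗.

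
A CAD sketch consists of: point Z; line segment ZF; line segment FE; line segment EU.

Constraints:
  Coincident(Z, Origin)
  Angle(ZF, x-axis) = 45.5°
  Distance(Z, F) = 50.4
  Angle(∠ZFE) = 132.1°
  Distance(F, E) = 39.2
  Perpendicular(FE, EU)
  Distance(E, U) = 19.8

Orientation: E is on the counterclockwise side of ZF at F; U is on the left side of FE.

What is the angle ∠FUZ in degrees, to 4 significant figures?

40.35°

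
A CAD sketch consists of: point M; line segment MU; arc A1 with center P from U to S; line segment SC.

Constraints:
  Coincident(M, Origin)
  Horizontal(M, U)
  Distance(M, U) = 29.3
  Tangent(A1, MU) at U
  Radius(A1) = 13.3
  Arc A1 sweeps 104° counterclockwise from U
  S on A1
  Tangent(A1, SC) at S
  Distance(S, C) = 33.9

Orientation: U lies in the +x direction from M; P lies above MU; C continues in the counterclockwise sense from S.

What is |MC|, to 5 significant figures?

59.981

M is at the origin; MU is horizontal with |MU| = 29.3 and U on the +x side, so U = (29.300, 0.0000). The tangent condition forces PU to be normal to MU, so P = U + (0, 13.3) = (29.300, 13.300). On A1, U sits at bearing -90° from P; a 104° counterclockwise sweep puts S at bearing 14°, so S = P + 13.3·(cos 14°, sin 14°) = (42.205, 16.518). A1 meets SC tangentially, so PS is at right angles to SC, so SC runs along (−sin 14°, cos 14°); with |SC| = 33.9, C = (34.004, 49.411). Then |MC| = |C − M| = 59.981.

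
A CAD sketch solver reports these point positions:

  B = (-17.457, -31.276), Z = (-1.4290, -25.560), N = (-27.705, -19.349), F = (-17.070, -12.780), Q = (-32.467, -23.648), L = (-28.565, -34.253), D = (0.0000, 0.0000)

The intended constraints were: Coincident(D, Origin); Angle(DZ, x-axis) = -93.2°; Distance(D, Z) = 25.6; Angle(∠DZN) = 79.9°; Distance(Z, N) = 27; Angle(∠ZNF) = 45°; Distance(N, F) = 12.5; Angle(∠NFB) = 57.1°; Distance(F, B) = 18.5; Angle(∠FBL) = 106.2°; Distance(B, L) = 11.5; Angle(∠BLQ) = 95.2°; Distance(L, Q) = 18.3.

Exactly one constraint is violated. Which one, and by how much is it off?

Distance(L, Q) = 18.3 — off by 7.00.

D = (0.00, 0.00) ✓; DZ at -93.20° ✓; |DZ| = 25.60 ✓; ∠DZN = 79.90° ✓; |ZN| = 27.00 ✓; ∠ZNF = 45.00° ✓; |NF| = 12.50 ✓; ∠NFB = 57.10° ✓; |FB| = 18.50 ✓; ∠FBL = 106.2° ✓; |BL| = 11.50 ✓; ∠BLQ = 95.20° ✓; |LQ| = 11.30 ✗.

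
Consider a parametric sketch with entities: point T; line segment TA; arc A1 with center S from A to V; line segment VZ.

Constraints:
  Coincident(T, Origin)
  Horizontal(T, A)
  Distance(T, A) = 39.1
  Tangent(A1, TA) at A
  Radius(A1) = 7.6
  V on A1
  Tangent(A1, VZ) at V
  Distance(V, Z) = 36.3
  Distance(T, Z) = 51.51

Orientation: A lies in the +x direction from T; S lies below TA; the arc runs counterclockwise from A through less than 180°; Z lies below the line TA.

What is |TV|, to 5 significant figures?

32.280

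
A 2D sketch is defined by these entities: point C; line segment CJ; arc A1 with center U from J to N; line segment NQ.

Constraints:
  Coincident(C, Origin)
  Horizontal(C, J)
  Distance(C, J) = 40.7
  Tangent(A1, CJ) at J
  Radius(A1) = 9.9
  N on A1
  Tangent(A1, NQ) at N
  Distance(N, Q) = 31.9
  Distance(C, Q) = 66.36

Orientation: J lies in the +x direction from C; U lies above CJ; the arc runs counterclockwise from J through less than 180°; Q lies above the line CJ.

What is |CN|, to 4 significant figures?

51.48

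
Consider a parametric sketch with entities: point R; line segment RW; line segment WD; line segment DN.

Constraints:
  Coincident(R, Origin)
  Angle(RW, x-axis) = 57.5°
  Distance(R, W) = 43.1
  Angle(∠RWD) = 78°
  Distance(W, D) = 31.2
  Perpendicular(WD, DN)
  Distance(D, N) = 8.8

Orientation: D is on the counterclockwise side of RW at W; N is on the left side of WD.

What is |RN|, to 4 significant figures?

40.09

R is at the origin; RW runs at 57.5° with length 43.1, so W = 43.1·(cos 57.5°, sin 57.5°) = (23.16, 36.35). ∠RWD = 78.0°, so WD runs at 57.5° + (180° − 78.0°) = 159.5° from the x-axis; with |WD| = 31.2, D = W + 31.2·(cos 159.5°, sin 159.5°) = (-6.067, 47.28). WD is perpendicular to DN; with |DN| = 8.8 on the left of WD, N = D + 8.8·(-0.3502, -0.9367) = (-9.148, 39.03). Then |RN| = |N − R| = 40.09.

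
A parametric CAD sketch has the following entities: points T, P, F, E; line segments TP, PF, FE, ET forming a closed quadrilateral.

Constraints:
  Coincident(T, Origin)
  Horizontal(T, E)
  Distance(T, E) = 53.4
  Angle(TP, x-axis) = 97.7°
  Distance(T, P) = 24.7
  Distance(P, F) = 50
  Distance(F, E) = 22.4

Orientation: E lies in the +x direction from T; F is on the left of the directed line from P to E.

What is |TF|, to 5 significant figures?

51.247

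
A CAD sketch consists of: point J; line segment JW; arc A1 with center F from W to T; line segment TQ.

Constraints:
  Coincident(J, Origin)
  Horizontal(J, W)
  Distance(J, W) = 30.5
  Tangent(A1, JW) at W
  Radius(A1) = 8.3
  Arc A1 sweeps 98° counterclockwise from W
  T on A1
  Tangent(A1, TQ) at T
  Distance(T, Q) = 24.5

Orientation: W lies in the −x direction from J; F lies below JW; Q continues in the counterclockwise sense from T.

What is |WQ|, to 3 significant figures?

34.1

J is at the origin; JW is horizontal with |JW| = 30.5 and W on the −x side, so W = (-30.5, 0.00). Since A1 is tangent to JW there, FW ⟂ JW, so F = W + (0, -8.3) = (-30.5, -8.30). On A1, W sits at bearing 90° from F; a 98° counterclockwise sweep puts T at bearing 188°, so T = F + 8.3·(cos 188°, sin 188°) = (-38.7, -9.46). Since A1 is tangent to TQ there, FT ⟂ TQ, so TQ runs along (−sin 188°, cos 188°); with |TQ| = 24.5, Q = (-35.3, -33.7). Then |WQ| = |Q − W| = 34.1.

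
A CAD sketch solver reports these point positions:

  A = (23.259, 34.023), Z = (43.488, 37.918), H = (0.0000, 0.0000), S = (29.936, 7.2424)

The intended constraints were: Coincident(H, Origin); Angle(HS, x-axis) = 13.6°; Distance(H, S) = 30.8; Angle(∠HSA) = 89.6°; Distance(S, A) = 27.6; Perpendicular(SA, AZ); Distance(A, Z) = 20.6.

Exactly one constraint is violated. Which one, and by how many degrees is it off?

Perpendicular(SA, AZ) — off by 3.10°.

H = (0.00, 0.00) ✓; HS at 13.60° ✓; |HS| = 30.80 ✓; ∠HSA = 89.60° ✓; |SA| = 27.60 ✓; ∠(SA, AZ) = 93.10° ✗; |AZ| = 20.60 ✓.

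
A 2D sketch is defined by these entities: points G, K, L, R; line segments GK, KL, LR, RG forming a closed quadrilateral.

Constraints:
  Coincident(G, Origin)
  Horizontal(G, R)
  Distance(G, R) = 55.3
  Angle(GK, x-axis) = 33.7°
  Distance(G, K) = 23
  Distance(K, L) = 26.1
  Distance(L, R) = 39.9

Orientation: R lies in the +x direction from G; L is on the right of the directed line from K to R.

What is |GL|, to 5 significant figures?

22.124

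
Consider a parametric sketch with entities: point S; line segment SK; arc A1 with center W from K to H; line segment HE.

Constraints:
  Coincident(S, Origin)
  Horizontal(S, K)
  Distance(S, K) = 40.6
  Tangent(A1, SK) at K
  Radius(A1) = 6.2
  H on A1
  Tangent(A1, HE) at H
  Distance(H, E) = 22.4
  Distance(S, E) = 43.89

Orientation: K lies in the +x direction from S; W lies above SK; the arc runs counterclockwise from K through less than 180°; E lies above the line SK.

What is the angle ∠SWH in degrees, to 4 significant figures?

155.5°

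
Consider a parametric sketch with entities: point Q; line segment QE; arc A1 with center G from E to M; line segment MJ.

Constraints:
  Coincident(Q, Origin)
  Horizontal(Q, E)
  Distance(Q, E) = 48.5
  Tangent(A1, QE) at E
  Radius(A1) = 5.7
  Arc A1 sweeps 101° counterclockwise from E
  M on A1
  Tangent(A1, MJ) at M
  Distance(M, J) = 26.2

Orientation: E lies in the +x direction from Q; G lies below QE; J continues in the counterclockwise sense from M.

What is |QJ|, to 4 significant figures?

57.89

Q is at the origin; Q and E share the same y with |QE| = 48.5 and E on the +x side, so E = (48.50, 0.000). A1 meets QE tangentially, so GE is at right angles to QE, so G = E + (0, -5.7) = (48.50, -5.700). On A1, E sits at bearing 90° from G; a 101° counterclockwise sweep puts M at bearing 191°, so M = G + 5.7·(cos 191°, sin 191°) = (42.90, -6.788). Tangency of A1 to MJ means the radius GM is perpendicular to MJ, so MJ runs along (−sin 191°, cos 191°); with |MJ| = 26.2, J = (47.90, -32.51). Then |QJ| = |J − Q| = 57.89.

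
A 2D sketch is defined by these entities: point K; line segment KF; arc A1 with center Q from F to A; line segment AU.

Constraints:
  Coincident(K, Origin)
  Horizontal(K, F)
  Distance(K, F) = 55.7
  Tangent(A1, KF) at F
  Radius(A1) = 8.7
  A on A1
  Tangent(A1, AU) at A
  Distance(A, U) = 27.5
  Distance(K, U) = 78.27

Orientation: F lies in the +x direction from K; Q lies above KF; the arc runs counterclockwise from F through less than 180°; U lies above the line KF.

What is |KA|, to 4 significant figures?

64.47

Checks: ∠(QF, FK) = 90.00° ✓; |QF| = 8.700 ✓; |QA| = 8.700 ✓; ∠(QA, AU) = 90.00° ✓; |AU| = 27.50 ✓; |KU| = 78.27 ✓.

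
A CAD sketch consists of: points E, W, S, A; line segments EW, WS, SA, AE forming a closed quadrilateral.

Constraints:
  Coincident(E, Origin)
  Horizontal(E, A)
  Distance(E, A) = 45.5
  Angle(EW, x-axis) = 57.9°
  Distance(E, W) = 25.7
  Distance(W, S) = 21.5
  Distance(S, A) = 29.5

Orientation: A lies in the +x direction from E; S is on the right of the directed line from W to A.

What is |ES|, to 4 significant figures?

16.01

E is at the origin; E and A share the same y with |EA| = 45.5 and A in +x, so A = (45.5, 0). EW runs at 57.9° with |EW| = 25.7, so W = (13.66, 21.77). S is determined by |WS| = 21.5 and |SA| = 29.5 together: it lies at the intersection of circle(W, 21.5) and circle(A, 29.5). With |WA| = 38.57, the foot of the radical line on WA is 14.00 from W and the perpendicular offset is √(21.5² − 14.00²) = 16.32. Taking the right-of-WA solution: S = (16.00, 0.3994).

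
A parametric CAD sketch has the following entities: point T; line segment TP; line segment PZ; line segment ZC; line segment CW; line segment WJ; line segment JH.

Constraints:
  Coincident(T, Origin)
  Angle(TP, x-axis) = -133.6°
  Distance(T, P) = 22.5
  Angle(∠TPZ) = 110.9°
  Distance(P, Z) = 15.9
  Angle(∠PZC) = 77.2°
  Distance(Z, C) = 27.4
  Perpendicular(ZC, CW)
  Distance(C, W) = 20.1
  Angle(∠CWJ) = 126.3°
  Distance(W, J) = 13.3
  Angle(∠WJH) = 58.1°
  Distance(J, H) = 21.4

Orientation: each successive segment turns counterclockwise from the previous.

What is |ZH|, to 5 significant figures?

16.439

T is at the origin; TP runs at -133.6° with length 22.5, so P = (-15.516, -16.294). ∠TPZ = 110.9° gives PZ at -64.500° from the x-axis; with |PZ| = 15.9, Z = (-8.6713, -30.645). ∠PZC = 77.2° gives ZC at 38.300° from the x-axis; with |ZC| = 27.4, C = (12.832, -13.663). The perpendicularity gives CW at right angles to ZC, so CW runs at 128.30°; with |CW| = 20.1, W = (0.37400, 2.1110). ∠CWJ = 126.3° gives WJ at -178.00° from the x-axis; with |WJ| = 13.3, J = (-12.918, 1.6468). ∠WJH = 58.1° gives JH at -56.100° from the x-axis; with |JH| = 21.4, H = (-0.98215, -16.115). Then |ZH| = |H − Z| = 16.439.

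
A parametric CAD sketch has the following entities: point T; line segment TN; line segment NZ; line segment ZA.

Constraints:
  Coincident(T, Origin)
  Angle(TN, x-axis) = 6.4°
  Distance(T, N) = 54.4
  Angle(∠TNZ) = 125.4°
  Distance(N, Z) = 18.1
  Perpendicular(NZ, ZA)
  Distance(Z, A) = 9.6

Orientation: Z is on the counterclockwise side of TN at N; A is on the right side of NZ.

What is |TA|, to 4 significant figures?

73.29

T is at the origin; TN runs at 6.4° with length 54.4, so N = 54.4·(cos 6.4°, sin 6.4°) = (54.06, 6.064). ∠TNZ = 125.4°, so NZ runs at 6.4° + (180° − 125.4°) = 61.00° from the x-axis; with |NZ| = 18.1, Z = N + 18.1·(cos 61.00°, sin 61.00°) = (62.84, 21.89). The perpendicularity gives ZA at right angles to NZ; with |ZA| = 9.6 on the right of NZ, A = Z + 9.6·(0.8746, -0.4848) = (71.23, 17.24). Then |TA| = |A − T| = 73.29.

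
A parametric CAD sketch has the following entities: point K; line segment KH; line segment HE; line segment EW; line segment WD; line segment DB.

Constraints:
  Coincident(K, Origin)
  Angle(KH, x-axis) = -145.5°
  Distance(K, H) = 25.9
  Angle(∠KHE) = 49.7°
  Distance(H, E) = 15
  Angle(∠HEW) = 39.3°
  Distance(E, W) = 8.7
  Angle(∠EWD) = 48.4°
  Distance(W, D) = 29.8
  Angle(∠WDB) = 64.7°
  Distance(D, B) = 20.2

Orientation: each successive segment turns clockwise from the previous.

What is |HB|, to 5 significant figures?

31.162

∠EWD = 48.4° gives WD at 171.90° from the x-axis; with |WD| = 29.8, D = (-44.530, -2.8027). ∠WDB = 64.7° gives DB at 56.600° from the x-axis; with |DB| = 20.2, B = (-33.410, 14.061). Then |HB| = |B − H| = 31.162.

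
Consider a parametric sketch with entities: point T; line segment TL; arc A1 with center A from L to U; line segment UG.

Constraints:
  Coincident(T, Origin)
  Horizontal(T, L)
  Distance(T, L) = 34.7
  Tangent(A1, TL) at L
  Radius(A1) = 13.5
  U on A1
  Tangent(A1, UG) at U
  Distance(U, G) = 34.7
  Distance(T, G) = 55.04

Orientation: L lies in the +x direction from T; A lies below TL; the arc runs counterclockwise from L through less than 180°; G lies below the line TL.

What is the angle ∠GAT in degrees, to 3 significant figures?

95.3°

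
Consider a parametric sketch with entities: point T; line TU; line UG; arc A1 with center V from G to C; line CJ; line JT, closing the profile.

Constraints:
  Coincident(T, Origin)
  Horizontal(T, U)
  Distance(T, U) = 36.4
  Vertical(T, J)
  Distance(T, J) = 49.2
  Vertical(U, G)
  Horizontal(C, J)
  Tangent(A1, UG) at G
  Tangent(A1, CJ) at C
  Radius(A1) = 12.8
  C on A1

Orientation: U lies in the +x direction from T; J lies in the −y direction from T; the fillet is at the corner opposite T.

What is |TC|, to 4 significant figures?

54.57

T is at the origin; TU is horizontal with |TU| = 36.4 and U on the +x side, so U = (36.40, 0.000). TJ is vertical with |TJ| = 49.2 and J on the −y side, so J = (0.000, -49.20). The virtual corner opposite T is at (36.40, -49.20). Since A1 is tangent to UG there, VG ⟂ UG and since A1 is tangent to CJ there, VC ⟂ CJ, with radius 12.8, so the center V sits 12.8 in from both sides at V = (23.60, -36.40). That places the tangent points at G = (36.40, -36.40) on UG and C = (23.60, -49.20) on CJ. Then |TC| = |C − T| = 54.57.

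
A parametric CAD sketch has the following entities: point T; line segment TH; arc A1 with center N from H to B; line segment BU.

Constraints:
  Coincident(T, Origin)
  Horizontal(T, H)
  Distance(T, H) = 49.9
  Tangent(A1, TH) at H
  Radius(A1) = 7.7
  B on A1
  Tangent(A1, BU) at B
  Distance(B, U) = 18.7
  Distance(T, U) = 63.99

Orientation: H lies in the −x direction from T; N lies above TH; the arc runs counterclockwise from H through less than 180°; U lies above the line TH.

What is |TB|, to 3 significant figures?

46.6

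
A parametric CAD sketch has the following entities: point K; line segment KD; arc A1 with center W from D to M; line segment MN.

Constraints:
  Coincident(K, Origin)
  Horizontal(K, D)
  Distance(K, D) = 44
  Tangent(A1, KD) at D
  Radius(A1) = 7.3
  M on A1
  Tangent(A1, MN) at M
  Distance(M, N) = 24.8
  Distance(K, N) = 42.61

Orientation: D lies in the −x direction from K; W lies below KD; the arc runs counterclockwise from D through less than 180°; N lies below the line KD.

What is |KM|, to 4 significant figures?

50.57

Checks: |WM| = 7.300 ✓; ∠(WM, MN) = 90.00° ✓; |MN| = 24.80 ✓; |KN| = 42.61 ✓.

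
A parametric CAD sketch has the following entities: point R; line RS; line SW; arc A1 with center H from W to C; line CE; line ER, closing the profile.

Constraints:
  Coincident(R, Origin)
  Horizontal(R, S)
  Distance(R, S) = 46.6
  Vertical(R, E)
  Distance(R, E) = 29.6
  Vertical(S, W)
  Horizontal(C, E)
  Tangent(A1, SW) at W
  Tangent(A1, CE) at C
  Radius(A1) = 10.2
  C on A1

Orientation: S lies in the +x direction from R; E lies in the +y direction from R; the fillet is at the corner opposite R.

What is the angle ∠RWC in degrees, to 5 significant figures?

67.602°

R is at the origin; RS is horizontal with |RS| = 46.6 and S on the +x side, so S = (46.600, 0.0000). RE is vertical with |RE| = 29.6 and E on the +y side, so E = (0.0000, 29.600). The virtual corner opposite R is at (46.600, 29.600). The tangent condition forces HW to be normal to SW and since A1 is tangent to CE there, HC ⟂ CE, with radius 10.2, so the center H sits 10.2 in from both sides at H = (36.400, 19.400). That places the tangent points at W = (46.600, 19.400) on SW and C = (36.400, 29.600) on CE. Then cos ∠RWC = WR·WC / (|WR||WC|), giving 67.602°.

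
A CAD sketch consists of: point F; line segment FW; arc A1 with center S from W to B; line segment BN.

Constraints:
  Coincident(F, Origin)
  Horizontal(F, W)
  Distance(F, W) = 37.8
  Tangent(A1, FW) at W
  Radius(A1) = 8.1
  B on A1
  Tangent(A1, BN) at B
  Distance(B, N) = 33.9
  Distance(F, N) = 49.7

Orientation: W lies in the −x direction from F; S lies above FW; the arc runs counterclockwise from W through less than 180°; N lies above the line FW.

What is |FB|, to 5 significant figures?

30.666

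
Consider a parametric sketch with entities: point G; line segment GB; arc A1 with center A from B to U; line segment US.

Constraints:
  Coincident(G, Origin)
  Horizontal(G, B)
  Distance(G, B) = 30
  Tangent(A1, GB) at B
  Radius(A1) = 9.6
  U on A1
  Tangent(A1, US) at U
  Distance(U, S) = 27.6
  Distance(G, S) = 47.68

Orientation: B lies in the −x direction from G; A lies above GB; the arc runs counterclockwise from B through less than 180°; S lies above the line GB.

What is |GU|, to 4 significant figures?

23.98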